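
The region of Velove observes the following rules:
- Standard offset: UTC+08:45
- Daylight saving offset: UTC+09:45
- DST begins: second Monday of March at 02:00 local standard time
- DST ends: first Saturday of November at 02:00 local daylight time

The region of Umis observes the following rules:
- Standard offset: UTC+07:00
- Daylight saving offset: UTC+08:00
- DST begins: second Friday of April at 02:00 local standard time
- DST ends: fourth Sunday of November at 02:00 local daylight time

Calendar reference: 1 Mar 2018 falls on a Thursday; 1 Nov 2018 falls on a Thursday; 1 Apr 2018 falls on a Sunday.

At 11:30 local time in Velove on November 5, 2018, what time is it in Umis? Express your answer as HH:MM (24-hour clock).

1 March 2018 is a Thursday, so the first Monday is March 5 and the second is March 12.
1 November 2018 is a Thursday, so the first Saturday is November 3.
Daylight saving runs 12 March – 3 November; November 5, 2018 is outside that window, so Velove is on standard time at UTC+08:45.
11:30 Velove − 8h45m = 02:45 UTC.
1 April 2018 is a Sunday, so the first Friday is April 6 and the second is April 13.
1 November 2018 is a Thursday, so the first Sunday is November 4 and the fourth is November 25.
At the standard offset (UTC+07:00), 02:45 UTC + 7h = 09:45 Umis standard time.
The standard-time date in Umis, November 5, 2018, falls between 13 April and 25 November, so daylight saving is in effect and Umis is at UTC+08:00.
02:45 UTC + 8h = 10:45 Umis.

10:45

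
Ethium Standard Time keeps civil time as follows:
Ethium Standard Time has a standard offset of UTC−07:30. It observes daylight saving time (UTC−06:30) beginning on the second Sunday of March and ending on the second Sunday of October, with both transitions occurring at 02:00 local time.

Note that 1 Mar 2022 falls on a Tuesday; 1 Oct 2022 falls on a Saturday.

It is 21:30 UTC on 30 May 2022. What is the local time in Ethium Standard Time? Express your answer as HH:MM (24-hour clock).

1 March 2022 is a Tuesday, so the first Sunday is March 6 and the second is March 13.
1 October 2022 is a Saturday, so the first Sunday is October 2 and the second is October 9.
At the standard offset (UTC−07:30), 21:30 UTC − 7h30m = 14:00 Ethium Standard Time standard time.
The standard-time date in Ethium Standard Time, 30 May 2022, falls between 13 March and 9 October, so daylight saving is in effect and Ethium Standard Time is at UTC−06:30.
21:30 UTC − 6h30m = 15:00 local.

15:00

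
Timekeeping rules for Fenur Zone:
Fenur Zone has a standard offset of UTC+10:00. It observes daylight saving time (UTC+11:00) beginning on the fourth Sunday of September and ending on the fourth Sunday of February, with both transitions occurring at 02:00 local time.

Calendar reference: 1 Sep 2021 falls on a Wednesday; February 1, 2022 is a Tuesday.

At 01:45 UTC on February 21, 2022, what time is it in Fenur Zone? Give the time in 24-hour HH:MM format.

12:45

1 September 2021 is a Wednesday, so the first Sunday is September 5 and the fourth is September 26.
1 February 2022 is a Tuesday, so the first Sunday is February 6 and the fourth is February 27.
At the standard offset (UTC+10:00), 01:45 UTC + 10h = 11:45 Fenur Zone standard time.
The standard-time date in Fenur Zone, February 21, 2022, lies within the daylight-saving period (26 September 2021 – 27 February 2022), so Fenur Zone is on daylight time, UTC+11:00.
01:45 UTC + 11h = 12:45 local.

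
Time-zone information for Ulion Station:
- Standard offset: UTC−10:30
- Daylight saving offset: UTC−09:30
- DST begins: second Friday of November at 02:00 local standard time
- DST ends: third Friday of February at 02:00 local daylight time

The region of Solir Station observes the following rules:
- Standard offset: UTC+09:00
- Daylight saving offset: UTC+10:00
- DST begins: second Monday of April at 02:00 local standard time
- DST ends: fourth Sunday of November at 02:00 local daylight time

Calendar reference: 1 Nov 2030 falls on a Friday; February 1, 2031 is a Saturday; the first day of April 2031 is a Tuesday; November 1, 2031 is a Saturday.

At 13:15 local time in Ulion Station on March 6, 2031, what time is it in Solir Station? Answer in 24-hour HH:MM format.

08:45

1 November 2030 is a Friday, so the first Friday is November 1 and the second is November 8.
1 February 2031 is a Saturday, so the first Friday is February 7 and the third is February 21.
March 6, 2031 is outside the daylight-saving period (8 November 2030 – 21 February 2031), so Ulion Station is on standard time, UTC−10:30.
13:15 Ulion Station + 10h30m = 23:45 UTC.
1 April 2031 is a Tuesday, so the first Monday is April 7 and the second is April 14.
1 November 2031 is a Saturday, so the first Sunday is November 2 and the fourth is November 23.
At the standard offset (UTC+09:00), 23:45 UTC + 9h = 08:45 Solir Station standard time (rolling into the next day, 7 March 2031).
The standard-time date in Solir Station, March 7, 2031, does not fall between 14 April and 23 November, so daylight saving is not in effect and Solir Station is at UTC+09:00.
23:45 UTC + 9h = 08:45 Solir Station (rolling into the next day, 7 March 2031).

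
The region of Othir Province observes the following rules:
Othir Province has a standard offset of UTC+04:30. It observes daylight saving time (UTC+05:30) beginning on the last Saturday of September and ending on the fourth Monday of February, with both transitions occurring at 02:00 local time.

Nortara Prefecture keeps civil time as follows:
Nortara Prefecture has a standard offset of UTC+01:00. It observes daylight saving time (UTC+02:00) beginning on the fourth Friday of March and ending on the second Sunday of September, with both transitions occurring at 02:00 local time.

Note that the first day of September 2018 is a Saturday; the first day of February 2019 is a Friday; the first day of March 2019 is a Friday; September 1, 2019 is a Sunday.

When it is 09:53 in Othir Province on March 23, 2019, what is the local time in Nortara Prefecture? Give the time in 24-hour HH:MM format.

1 September 2018 is a Saturday, so Saturdays fall on 1, 8, 15, 22, 29; the last is September 29.
1 February 2019 is a Friday, so the first Monday is February 4 and the fourth is February 25.
March 23, 2019 does not fall between 29 September 2018 and 25 February 2019, so daylight saving is not in effect and Othir Province is at UTC+04:30.
09:53 Othir Province − 4h30m = 05:23 UTC.
1 March 2019 is a Friday, so the first Friday is March 1 and the fourth is March 22.
1 September 2019 is a Sunday, so the first Sunday is September 1 and the second is September 8.
At the standard offset (UTC+01:00), 05:23 UTC + 1h = 06:23 Nortara Prefecture standard time.
Daylight saving runs 22 March – 8 September; the standard-time date in Nortara Prefecture, March 23, 2019, is inside that window, so Nortara Prefecture is at UTC+02:00.
05:23 UTC + 2h = 07:23 Nortara Prefecture.

07:23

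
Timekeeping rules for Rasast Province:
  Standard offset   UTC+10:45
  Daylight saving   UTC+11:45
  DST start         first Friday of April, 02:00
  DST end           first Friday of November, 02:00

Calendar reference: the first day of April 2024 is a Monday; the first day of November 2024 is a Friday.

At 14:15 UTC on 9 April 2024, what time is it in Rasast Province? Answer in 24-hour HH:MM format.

1 April 2024 is a Monday, so the first Friday is April 5.
1 November 2024 is a Friday, so the first Friday is November 1.
At the standard offset (UTC+10:45), 14:15 UTC + 10h45m = 01:00 Rasast Province standard time (rolling into the next day, 10 April 2024).
Daylight saving runs 5 April – 1 November; the standard-time date in Rasast Province, 10 April 2024, is inside that window, so Rasast Province is at UTC+11:45.
14:15 UTC + 11h45m = 02:00 local (rolling into the next day, 10 April 2024).

02:00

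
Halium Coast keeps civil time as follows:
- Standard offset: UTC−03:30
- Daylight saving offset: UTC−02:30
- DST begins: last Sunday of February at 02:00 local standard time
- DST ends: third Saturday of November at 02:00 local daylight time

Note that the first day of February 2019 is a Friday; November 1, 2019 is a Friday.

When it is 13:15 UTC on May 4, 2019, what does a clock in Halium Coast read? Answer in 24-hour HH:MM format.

1 February 2019 is a Friday, so Sundays fall on 3, 10, 17, 24; the last is February 24.
1 November 2019 is a Friday, so the first Saturday is November 2 and the third is November 16.
At the standard offset (UTC−03:30), 13:15 UTC − 3h30m = 09:45 Halium Coast standard time.
The standard-time date in Halium Coast, May 4, 2019, lies within the daylight-saving period (24 February – 16 November), so Halium Coast is on daylight time, UTC−02:30.
13:15 UTC − 2h30m = 10:45 local.

10:45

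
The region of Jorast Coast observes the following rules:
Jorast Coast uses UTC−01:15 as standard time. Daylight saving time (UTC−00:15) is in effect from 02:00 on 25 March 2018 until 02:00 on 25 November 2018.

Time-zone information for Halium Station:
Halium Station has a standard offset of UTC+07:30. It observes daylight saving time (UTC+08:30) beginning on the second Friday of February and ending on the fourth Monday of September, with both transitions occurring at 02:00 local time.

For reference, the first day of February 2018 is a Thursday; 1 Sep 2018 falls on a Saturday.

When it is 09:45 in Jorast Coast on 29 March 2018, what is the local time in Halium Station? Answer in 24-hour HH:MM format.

29 March 2018 falls between 25 March and 25 November, so daylight saving is in effect and Jorast Coast is at UTC−00:15.
09:45 Jorast Coast + 0h15m = 10:00 UTC.
1 February 2018 is a Thursday, so the first Friday is February 2 and the second is February 9.
1 September 2018 is a Saturday, so the first Monday is September 3 and the fourth is September 24.
At the standard offset (UTC+07:30), 10:00 UTC + 7h30m = 17:30 Halium Station standard time.
The standard-time date in Halium Station, 29 March 2018, falls between 9 February and 24 September, so daylight saving is in effect and Halium Station is at UTC+08:30.
10:00 UTC + 8h30m = 18:30 Halium Station.

18:30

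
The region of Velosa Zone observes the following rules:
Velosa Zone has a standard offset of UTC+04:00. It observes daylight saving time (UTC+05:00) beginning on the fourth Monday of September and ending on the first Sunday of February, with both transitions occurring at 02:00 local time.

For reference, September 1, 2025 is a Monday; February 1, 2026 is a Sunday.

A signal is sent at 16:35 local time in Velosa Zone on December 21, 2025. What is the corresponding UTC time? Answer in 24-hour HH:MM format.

1 September 2025 is a Monday, so the first Monday is September 1 and the fourth is September 22.
1 February 2026 is a Sunday, so the first Sunday is February 1.
December 21, 2025 lies within the daylight-saving period (22 September 2025 – 1 February 2026), so Velosa Zone is on daylight time, UTC+05:00.
16:35 local − 5h = 11:35 UTC.

11:35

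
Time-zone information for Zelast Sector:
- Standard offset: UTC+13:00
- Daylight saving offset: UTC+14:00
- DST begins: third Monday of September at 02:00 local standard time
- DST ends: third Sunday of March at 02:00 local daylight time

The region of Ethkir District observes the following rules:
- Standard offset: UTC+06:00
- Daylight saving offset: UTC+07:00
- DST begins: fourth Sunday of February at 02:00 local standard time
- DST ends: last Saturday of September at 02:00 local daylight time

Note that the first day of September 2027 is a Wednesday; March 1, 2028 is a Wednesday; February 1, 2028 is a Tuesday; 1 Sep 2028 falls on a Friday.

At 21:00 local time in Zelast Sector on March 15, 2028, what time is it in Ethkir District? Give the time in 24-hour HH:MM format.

14:00

1 September 2027 is a Wednesday, so the first Monday is September 6 and the third is September 20.
1 March 2028 is a Wednesday, so the first Sunday is March 5 and the third is March 19.
March 15, 2028 falls between 20 September 2027 and 19 March 2028, so daylight saving is in effect and Zelast Sector is at UTC+14:00.
21:00 Zelast Sector − 14h = 07:00 UTC.
1 February 2028 is a Tuesday, so the first Sunday is February 6 and the fourth is February 27.
1 September 2028 is a Friday, so Saturdays fall on 2, 9, 16, 23, 30; the last is September 30.
At the standard offset (UTC+06:00), 07:00 UTC + 6h = 13:00 Ethkir District standard time.
The standard-time date in Ethkir District, March 15, 2028, lies within the daylight-saving period (27 February – 30 September), so Ethkir District is on daylight time, UTC+07:00.
07:00 UTC + 7h = 14:00 Ethkir District.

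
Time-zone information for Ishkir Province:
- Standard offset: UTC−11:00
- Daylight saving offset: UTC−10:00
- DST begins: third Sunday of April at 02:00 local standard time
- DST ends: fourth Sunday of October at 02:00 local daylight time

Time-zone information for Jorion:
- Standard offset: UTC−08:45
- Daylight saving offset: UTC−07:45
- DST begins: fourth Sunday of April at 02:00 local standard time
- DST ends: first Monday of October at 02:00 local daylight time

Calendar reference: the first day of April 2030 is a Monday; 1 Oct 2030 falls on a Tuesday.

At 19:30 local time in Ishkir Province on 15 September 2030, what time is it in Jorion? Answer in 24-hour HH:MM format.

1 April 2030 is a Monday, so the first Sunday is April 7 and the third is April 21.
1 October 2030 is a Tuesday, so the first Sunday is October 6 and the fourth is October 27.
15 September 2030 falls between 21 April and 27 October, so daylight saving is in effect and Ishkir Province is at UTC−10:00.
19:30 Ishkir Province + 10h = 05:30 UTC (rolling into the next day, 16 September 2030).
1 April 2030 is a Monday, so the first Sunday is April 7 and the fourth is April 28.
1 October 2030 is a Tuesday, so the first Monday is October 7.
At the standard offset (UTC−08:45), 05:30 UTC − 8h45m = 20:45 Jorion standard time (rolling into the previous day, 15 September 2030).
The standard-time date in Jorion, 15 September 2030, falls between 28 April and 7 October, so daylight saving is in effect and Jorion is at UTC−07:45.
05:30 UTC − 7h45m = 21:45 Jorion (rolling into the previous day, 15 September 2030).

21:45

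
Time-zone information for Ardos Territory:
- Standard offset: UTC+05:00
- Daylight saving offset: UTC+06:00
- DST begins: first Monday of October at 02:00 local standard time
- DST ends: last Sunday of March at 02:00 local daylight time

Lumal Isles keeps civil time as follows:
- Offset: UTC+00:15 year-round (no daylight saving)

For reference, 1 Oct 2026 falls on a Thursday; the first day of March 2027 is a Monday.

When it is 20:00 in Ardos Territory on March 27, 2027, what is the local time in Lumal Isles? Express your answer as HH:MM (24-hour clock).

14:15

1 October 2026 is a Thursday, so the first Monday is October 5.
1 March 2027 is a Monday, so Sundays fall on 7, 14, 21, 28; the last is March 28.
March 27, 2027 lies within the daylight-saving period (5 October 2026 – 28 March 2027), so Ardos Territory is on daylight time, UTC+06:00.
20:00 Ardos Territory − 6h = 14:00 UTC.
Lumal Isles stays on UTC+00:15 all year.
14:00 UTC + 0h15m = 14:15 Lumal Isles.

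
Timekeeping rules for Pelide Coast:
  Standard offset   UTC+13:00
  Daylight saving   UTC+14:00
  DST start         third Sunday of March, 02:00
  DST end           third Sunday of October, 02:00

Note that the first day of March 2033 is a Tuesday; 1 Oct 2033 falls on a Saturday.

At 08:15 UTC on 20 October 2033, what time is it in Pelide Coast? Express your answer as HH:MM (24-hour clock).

1 March 2033 is a Tuesday, so the first Sunday is March 6 and the third is March 20.
1 October 2033 is a Saturday, so the first Sunday is October 2 and the third is October 16.
At the standard offset (UTC+13:00), 08:15 UTC + 13h = 21:15 Pelide Coast standard time.
The standard-time date in Pelide Coast, 20 October 2033, is outside the daylight-saving period (20 March – 16 October), so Pelide Coast is on standard time, UTC+13:00.
08:15 UTC + 13h = 21:15 local.

21:15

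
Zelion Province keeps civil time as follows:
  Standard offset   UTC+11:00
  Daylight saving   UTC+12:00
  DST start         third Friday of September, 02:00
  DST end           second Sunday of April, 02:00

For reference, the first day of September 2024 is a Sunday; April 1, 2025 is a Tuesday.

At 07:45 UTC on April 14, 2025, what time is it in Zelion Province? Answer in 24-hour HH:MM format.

18:45

1 September 2024 is a Sunday, so the first Friday is September 6 and the third is September 20.
1 April 2025 is a Tuesday, so the first Sunday is April 6 and the second is April 13.
At the standard offset (UTC+11:00), 07:45 UTC + 11h = 18:45 Zelion Province standard time.
Daylight saving runs 20 September 2024 – 13 April 2025; the standard-time date in Zelion Province, April 14, 2025, is outside that window, so Zelion Province is on standard time at UTC+11:00.
07:45 UTC + 11h = 18:45 local.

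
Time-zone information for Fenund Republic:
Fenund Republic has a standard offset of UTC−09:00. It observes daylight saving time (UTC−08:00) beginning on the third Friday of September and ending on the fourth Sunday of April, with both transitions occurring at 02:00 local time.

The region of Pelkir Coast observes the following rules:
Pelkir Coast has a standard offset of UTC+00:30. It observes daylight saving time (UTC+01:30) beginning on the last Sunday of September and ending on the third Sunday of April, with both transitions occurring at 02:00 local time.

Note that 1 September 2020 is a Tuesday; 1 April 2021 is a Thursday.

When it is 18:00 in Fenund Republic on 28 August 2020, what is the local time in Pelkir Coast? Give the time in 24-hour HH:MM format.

03:30

1 September 2020 is a Tuesday, so the first Friday is September 4 and the third is September 18.
1 April 2021 is a Thursday, so the first Sunday is April 4 and the fourth is April 25.
28 August 2020 does not fall between 18 September 2020 and 25 April 2021, so daylight saving is not in effect and Fenund Republic is at UTC−09:00.
18:00 Fenund Republic + 9h = 03:00 UTC (rolling into the next day, 29 August 2020).
1 September 2020 is a Tuesday, so Sundays fall on 6, 13, 20, 27; the last is September 27.
1 April 2021 is a Thursday, so the first Sunday is April 4 and the third is April 18.
At the standard offset (UTC+00:30), 03:00 UTC + 0h30m = 03:30 Pelkir Coast standard time.
The standard-time date in Pelkir Coast, 29 August 2020, does not fall between 27 September 2020 and 18 April 2021, so daylight saving is not in effect and Pelkir Coast is at UTC+00:30.
03:00 UTC + 0h30m = 03:30 Pelkir Coast.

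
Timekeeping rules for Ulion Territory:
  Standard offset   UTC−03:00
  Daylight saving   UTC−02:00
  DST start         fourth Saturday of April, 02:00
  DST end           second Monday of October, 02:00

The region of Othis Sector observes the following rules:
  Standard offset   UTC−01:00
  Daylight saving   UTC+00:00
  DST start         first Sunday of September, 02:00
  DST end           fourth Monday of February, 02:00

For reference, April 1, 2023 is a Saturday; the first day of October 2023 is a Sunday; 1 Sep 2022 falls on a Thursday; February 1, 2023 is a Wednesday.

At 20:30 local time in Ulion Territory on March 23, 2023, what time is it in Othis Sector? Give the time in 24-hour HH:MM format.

22:30

1 April 2023 is a Saturday, so the first Saturday is April 1 and the fourth is April 22.
1 October 2023 is a Sunday, so the first Monday is October 2 and the second is October 9.
March 23, 2023 is outside the daylight-saving period (22 April – 9 October), so Ulion Territory is on standard time, UTC−03:00.
20:30 Ulion Territory + 3h = 23:30 UTC.
1 September 2022 is a Thursday, so the first Sunday is September 4.
1 February 2023 is a Wednesday, so the first Monday is February 6 and the fourth is February 27.
At the standard offset (UTC−01:00), 23:30 UTC − 1h = 22:30 Othis Sector standard time.
The standard-time date in Othis Sector, March 23, 2023, does not fall between 4 September 2022 and 27 February 2023, so daylight saving is not in effect and Othis Sector is at UTC−01:00.
23:30 UTC − 1h = 22:30 Othis Sector.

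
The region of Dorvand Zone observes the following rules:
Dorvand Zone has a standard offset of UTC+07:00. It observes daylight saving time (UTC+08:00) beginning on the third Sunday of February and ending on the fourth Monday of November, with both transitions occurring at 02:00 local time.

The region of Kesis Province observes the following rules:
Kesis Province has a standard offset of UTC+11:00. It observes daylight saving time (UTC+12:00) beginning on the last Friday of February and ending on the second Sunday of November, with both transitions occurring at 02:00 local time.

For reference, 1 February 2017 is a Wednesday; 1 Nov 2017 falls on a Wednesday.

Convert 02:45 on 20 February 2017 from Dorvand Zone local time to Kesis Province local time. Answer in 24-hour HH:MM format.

1 February 2017 is a Wednesday, so the first Sunday is February 5 and the third is February 19.
1 November 2017 is a Wednesday, so the first Monday is November 6 and the fourth is November 27.
20 February 2017 lies within the daylight-saving period (19 February – 27 November), so Dorvand Zone is on daylight time, UTC+08:00.
02:45 Dorvand Zone − 8h = 18:45 UTC (rolling into the previous day, 19 February 2017).
1 February 2017 is a Wednesday, so Fridays fall on 3, 10, 17, 24; the last is February 24.
1 November 2017 is a Wednesday, so the first Sunday is November 5 and the second is November 12.
At the standard offset (UTC+11:00), 18:45 UTC + 11h = 05:45 Kesis Province standard time (rolling into the next day, 20 February 2017).
The standard-time date in Kesis Province, 20 February 2017, is outside the daylight-saving period (24 February – 12 November), so Kesis Province is on standard time, UTC+11:00.
18:45 UTC + 11h = 05:45 Kesis Province (rolling into the next day, 20 February 2017).

05:45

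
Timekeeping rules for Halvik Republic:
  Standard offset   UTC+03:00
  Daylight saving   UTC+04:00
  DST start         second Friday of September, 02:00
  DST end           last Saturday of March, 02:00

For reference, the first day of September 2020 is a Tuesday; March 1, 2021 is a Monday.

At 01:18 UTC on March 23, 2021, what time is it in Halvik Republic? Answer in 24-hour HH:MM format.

05:18

1 September 2020 is a Tuesday, so the first Friday is September 4 and the second is September 11.
1 March 2021 is a Monday, so Saturdays fall on 6, 13, 20, 27; the last is March 27.
At the standard offset (UTC+03:00), 01:18 UTC + 3h = 04:18 Halvik Republic standard time.
The standard-time date in Halvik Republic, March 23, 2021, falls between 11 September 2020 and 27 March 2021, so daylight saving is in effect and Halvik Republic is at UTC+04:00.
01:18 UTC + 4h = 05:18 local.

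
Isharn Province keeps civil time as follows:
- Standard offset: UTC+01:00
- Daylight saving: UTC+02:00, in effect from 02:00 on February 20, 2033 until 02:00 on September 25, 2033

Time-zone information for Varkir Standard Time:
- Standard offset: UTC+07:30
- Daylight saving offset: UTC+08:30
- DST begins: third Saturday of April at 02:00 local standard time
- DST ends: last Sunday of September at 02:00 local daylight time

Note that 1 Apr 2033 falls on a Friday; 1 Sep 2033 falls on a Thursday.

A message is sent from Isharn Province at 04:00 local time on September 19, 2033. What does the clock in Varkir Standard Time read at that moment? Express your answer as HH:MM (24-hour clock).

September 19, 2033 lies within the daylight-saving period (20 February – 25 September), so Isharn Province is on daylight time, UTC+02:00.
04:00 Isharn Province − 2h = 02:00 UTC.
1 April 2033 is a Friday, so the first Saturday is April 2 and the third is April 16.
1 September 2033 is a Thursday, so Sundays fall on 4, 11, 18, 25; the last is September 25.
At the standard offset (UTC+07:30), 02:00 UTC + 7h30m = 09:30 Varkir Standard Time standard time.
The standard-time date in Varkir Standard Time, September 19, 2033, falls between 16 April and 25 September, so daylight saving is in effect and Varkir Standard Time is at UTC+08:30.
02:00 UTC + 8h30m = 10:30 Varkir Standard Time.

10:30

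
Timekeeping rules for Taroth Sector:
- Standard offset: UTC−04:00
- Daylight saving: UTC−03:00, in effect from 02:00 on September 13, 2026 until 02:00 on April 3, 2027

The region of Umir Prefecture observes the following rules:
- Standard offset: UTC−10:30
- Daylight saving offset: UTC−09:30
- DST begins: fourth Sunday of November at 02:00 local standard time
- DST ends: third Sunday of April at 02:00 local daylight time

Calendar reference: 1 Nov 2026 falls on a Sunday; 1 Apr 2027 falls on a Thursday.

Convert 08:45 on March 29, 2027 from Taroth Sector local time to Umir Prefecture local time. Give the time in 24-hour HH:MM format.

March 29, 2027 falls between 13 September 2026 and 3 April 2027, so daylight saving is in effect and Taroth Sector is at UTC−03:00.
08:45 Taroth Sector + 3h = 11:45 UTC.
1 November 2026 is a Sunday, so the first Sunday is November 1 and the fourth is November 22.
1 April 2027 is a Thursday, so the first Sunday is April 4 and the third is April 18.
At the standard offset (UTC−10:30), 11:45 UTC − 10h30m = 01:15 Umir Prefecture standard time.
The standard-time date in Umir Prefecture, March 29, 2027, lies within the daylight-saving period (22 November 2026 – 18 April 2027), so Umir Prefecture is on daylight time, UTC−09:30.
11:45 UTC − 9h30m = 02:15 Umir Prefecture.

02:15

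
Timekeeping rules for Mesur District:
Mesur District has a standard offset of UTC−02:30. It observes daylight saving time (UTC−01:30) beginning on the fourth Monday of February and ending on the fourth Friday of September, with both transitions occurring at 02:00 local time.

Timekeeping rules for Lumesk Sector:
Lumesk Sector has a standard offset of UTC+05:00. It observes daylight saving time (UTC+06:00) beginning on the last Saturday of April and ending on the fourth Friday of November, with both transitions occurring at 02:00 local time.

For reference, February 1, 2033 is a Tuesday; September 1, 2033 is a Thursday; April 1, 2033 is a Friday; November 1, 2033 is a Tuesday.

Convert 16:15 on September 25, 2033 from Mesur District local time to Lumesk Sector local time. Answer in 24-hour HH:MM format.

1 February 2033 is a Tuesday, so the first Monday is February 7 and the fourth is February 28.
1 September 2033 is a Thursday, so the first Friday is September 2 and the fourth is September 23.
Daylight saving runs 28 February – 23 September; September 25, 2033 is outside that window, so Mesur District is on standard time at UTC−02:30.
16:15 Mesur District + 2h30m = 18:45 UTC.
1 April 2033 is a Friday, so Saturdays fall on 2, 9, 16, 23, 30; the last is April 30.
1 November 2033 is a Tuesday, so the first Friday is November 4 and the fourth is November 25.
At the standard offset (UTC+05:00), 18:45 UTC + 5h = 23:45 Lumesk Sector standard time.
The standard-time date in Lumesk Sector, September 25, 2033, falls between 30 April and 25 November, so daylight saving is in effect and Lumesk Sector is at UTC+06:00.
18:45 UTC + 6h = 00:45 Lumesk Sector (rolling into the next day, 26 September 2033).

00:45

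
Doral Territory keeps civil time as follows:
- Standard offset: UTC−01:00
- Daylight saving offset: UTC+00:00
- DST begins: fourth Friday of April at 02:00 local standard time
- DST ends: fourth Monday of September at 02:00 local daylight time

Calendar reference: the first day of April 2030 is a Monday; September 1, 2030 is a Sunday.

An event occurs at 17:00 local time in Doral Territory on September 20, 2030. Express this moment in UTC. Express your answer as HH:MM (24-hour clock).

17:00

1 April 2030 is a Monday, so the first Friday is April 5 and the fourth is April 26.
1 September 2030 is a Sunday, so the first Monday is September 2 and the fourth is September 23.
Daylight saving runs 26 April – 23 September; September 20, 2030 is inside that window, so Doral Territory is at UTC+00:00.
17:00 local − 0h = 17:00 UTC.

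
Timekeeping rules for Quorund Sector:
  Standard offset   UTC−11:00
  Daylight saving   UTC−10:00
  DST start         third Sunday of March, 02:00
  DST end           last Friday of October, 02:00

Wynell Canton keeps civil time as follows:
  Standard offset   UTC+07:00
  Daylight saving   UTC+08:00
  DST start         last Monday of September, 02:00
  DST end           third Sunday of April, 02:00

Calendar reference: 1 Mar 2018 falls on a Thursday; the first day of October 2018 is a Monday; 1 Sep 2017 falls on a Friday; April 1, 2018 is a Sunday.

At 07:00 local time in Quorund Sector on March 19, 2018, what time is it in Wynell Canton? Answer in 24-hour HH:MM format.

01:00

1 March 2018 is a Thursday, so the first Sunday is March 4 and the third is March 18.
1 October 2018 is a Monday, so Fridays fall on 5, 12, 19, 26; the last is October 26.
March 19, 2018 lies within the daylight-saving period (18 March – 26 October), so Quorund Sector is on daylight time, UTC−10:00.
07:00 Quorund Sector + 10h = 17:00 UTC.
1 September 2017 is a Friday, so Mondays fall on 4, 11, 18, 25; the last is September 25.
1 April 2018 is a Sunday, so the first Sunday is April 1 and the third is April 15.
At the standard offset (UTC+07:00), 17:00 UTC + 7h = 00:00 Wynell Canton standard time (rolling into the next day, 20 March 2018).
Daylight saving runs 25 September 2017 – 15 April 2018; the standard-time date in Wynell Canton, March 20, 2018, is inside that window, so Wynell Canton is at UTC+08:00.
17:00 UTC + 8h = 01:00 Wynell Canton (rolling into the next day, 20 March 2018).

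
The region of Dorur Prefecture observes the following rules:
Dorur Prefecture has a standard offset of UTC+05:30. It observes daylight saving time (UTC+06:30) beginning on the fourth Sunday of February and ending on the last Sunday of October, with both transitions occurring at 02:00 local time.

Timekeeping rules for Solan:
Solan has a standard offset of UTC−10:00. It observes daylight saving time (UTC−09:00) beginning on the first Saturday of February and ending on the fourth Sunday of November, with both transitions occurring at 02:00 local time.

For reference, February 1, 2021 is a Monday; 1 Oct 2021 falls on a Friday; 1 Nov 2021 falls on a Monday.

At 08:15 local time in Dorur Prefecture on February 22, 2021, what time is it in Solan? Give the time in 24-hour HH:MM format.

17:45

1 February 2021 is a Monday, so the first Sunday is February 7 and the fourth is February 28.
1 October 2021 is a Friday, so Sundays fall on 3, 10, 17, 24, 31; the last is October 31.
Daylight saving runs 28 February – 31 October; February 22, 2021 is outside that window, so Dorur Prefecture is on standard time at UTC+05:30.
08:15 Dorur Prefecture − 5h30m = 02:45 UTC.
1 February 2021 is a Monday, so the first Saturday is February 6.
1 November 2021 is a Monday, so the first Sunday is November 7 and the fourth is November 28.
At the standard offset (UTC−10:00), 02:45 UTC − 10h = 16:45 Solan standard time (rolling into the previous day, 21 February 2021).
The standard-time date in Solan, February 21, 2021, falls between 6 February and 28 November, so daylight saving is in effect and Solan is at UTC−09:00.
02:45 UTC − 9h = 17:45 Solan (rolling into the previous day, 21 February 2021).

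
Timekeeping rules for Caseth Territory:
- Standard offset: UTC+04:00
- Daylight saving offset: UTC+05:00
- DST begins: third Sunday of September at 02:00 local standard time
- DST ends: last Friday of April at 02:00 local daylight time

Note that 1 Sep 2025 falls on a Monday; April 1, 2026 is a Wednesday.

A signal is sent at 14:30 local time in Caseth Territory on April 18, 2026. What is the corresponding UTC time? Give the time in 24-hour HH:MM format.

09:30

1 September 2025 is a Monday, so the first Sunday is September 7 and the third is September 21.
1 April 2026 is a Wednesday, so Fridays fall on 3, 10, 17, 24; the last is April 24.
Daylight saving runs 21 September 2025 – 24 April 2026; April 18, 2026 is inside that window, so Caseth Territory is at UTC+05:00.
14:30 local − 5h = 09:30 UTC.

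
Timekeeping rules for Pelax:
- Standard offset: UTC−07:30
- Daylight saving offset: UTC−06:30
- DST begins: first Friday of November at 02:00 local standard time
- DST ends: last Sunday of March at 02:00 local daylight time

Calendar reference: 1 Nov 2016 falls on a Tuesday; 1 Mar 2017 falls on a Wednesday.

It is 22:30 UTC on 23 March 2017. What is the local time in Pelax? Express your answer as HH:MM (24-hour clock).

1 November 2016 is a Tuesday, so the first Friday is November 4.
1 March 2017 is a Wednesday, so Sundays fall on 5, 12, 19, 26; the last is March 26.
At the standard offset (UTC−07:30), 22:30 UTC − 7h30m = 15:00 Pelax standard time.
Daylight saving runs 4 November 2016 – 26 March 2017; the standard-time date in Pelax, 23 March 2017, is inside that window, so Pelax is at UTC−06:30.
22:30 UTC − 6h30m = 16:00 local.

16:00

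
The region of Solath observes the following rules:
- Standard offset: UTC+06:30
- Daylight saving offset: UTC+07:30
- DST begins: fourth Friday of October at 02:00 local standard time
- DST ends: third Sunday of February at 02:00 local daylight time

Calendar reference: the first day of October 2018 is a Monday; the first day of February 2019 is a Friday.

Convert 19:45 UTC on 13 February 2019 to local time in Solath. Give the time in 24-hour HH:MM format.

03:15

1 October 2018 is a Monday, so the first Friday is October 5 and the fourth is October 26.
1 February 2019 is a Friday, so the first Sunday is February 3 and the third is February 17.
At the standard offset (UTC+06:30), 19:45 UTC + 6h30m = 02:15 Solath standard time (rolling into the next day, 14 February 2019).
Daylight saving runs 26 October 2018 – 17 February 2019; the standard-time date in Solath, 14 February 2019, is inside that window, so Solath is at UTC+07:30.
19:45 UTC + 7h30m = 03:15 local (rolling into the next day, 14 February 2019).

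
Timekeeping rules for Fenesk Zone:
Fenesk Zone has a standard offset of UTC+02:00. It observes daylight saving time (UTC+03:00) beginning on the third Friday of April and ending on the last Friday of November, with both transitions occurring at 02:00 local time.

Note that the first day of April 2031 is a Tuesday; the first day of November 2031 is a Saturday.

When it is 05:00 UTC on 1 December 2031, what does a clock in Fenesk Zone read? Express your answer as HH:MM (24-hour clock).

07:00

1 April 2031 is a Tuesday, so the first Friday is April 4 and the third is April 18.
1 November 2031 is a Saturday, so Fridays fall on 7, 14, 21, 28; the last is November 28.
At the standard offset (UTC+02:00), 05:00 UTC + 2h = 07:00 Fenesk Zone standard time.
The standard-time date in Fenesk Zone, 1 December 2031, does not fall between 18 April and 28 November, so daylight saving is not in effect and Fenesk Zone is at UTC+02:00.
05:00 UTC + 2h = 07:00 local.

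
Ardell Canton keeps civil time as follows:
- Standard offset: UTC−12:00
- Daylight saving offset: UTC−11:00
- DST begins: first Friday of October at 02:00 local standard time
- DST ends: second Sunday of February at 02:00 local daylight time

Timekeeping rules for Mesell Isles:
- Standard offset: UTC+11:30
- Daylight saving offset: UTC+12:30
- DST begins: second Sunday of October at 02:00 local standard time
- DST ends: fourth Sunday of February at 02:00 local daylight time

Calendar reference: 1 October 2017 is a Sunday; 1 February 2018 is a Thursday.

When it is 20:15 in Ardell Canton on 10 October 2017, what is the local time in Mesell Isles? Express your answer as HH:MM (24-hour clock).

19:45

1 October 2017 is a Sunday, so the first Friday is October 6.
1 February 2018 is a Thursday, so the first Sunday is February 4 and the second is February 11.
10 October 2017 lies within the daylight-saving period (6 October 2017 – 11 February 2018), so Ardell Canton is on daylight time, UTC−11:00.
20:15 Ardell Canton + 11h = 07:15 UTC (rolling into the next day, 11 October 2017).
1 October 2017 is a Sunday, so the first Sunday is October 1 and the second is October 8.
1 February 2018 is a Thursday, so the first Sunday is February 4 and the fourth is February 25.
At the standard offset (UTC+11:30), 07:15 UTC + 11h30m = 18:45 Mesell Isles standard time.
The standard-time date in Mesell Isles, 11 October 2017, lies within the daylight-saving period (8 October 2017 – 25 February 2018), so Mesell Isles is on daylight time, UTC+12:30.
07:15 UTC + 12h30m = 19:45 Mesell Isles.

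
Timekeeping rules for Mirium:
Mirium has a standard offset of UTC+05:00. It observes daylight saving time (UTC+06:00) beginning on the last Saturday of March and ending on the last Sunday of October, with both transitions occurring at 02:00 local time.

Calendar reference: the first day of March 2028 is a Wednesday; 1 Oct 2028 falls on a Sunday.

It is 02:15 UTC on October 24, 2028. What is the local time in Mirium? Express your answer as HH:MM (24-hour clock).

08:15

1 March 2028 is a Wednesday, so Saturdays fall on 4, 11, 18, 25; the last is March 25.
1 October 2028 is a Sunday, so Sundays fall on 1, 8, 15, 22, 29; the last is October 29.
At the standard offset (UTC+05:00), 02:15 UTC + 5h = 07:15 Mirium standard time.
Daylight saving runs 25 March – 29 October; the standard-time date in Mirium, October 24, 2028, is inside that window, so Mirium is at UTC+06:00.
02:15 UTC + 6h = 08:15 local.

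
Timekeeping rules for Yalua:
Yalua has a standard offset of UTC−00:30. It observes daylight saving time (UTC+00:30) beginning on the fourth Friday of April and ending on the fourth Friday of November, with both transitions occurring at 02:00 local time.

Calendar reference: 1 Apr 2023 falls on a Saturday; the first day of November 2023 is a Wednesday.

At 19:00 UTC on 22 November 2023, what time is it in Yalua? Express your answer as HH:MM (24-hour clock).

19:30

1 April 2023 is a Saturday, so the first Friday is April 7 and the fourth is April 28.
1 November 2023 is a Wednesday, so the first Friday is November 3 and the fourth is November 24.
At the standard offset (UTC−00:30), 19:00 UTC − 0h30m = 18:30 Yalua standard time.
The standard-time date in Yalua, 22 November 2023, falls between 28 April and 24 November, so daylight saving is in effect and Yalua is at UTC+00:30.
19:00 UTC + 0h30m = 19:30 local.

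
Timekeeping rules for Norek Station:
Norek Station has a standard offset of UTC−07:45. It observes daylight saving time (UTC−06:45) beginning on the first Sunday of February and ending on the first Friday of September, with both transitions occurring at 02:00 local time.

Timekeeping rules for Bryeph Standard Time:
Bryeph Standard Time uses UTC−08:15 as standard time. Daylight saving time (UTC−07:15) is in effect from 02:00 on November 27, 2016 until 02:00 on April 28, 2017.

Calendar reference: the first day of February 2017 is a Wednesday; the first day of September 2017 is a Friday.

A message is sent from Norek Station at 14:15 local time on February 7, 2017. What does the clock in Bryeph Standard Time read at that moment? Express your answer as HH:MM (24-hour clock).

1 February 2017 is a Wednesday, so the first Sunday is February 5.
1 September 2017 is a Friday, so the first Friday is September 1.
Daylight saving runs 5 February – 1 September; February 7, 2017 is inside that window, so Norek Station is at UTC−06:45.
14:15 Norek Station + 6h45m = 21:00 UTC.
At the standard offset (UTC−08:15), 21:00 UTC − 8h15m = 12:45 Bryeph Standard Time standard time.
The standard-time date in Bryeph Standard Time, February 7, 2017, falls between 27 November 2016 and 28 April 2017, so daylight saving is in effect and Bryeph Standard Time is at UTC−07:15.
21:00 UTC − 7h15m = 13:45 Bryeph Standard Time.

13:45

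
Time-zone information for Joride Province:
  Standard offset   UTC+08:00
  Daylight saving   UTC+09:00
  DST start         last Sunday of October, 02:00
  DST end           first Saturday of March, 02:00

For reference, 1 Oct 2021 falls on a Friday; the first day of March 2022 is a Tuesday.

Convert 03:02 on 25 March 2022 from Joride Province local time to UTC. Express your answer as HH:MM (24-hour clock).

19:02

1 October 2021 is a Friday, so Sundays fall on 3, 10, 17, 24, 31; the last is October 31.
1 March 2022 is a Tuesday, so the first Saturday is March 5.
25 March 2022 does not fall between 31 October 2021 and 5 March 2022, so daylight saving is not in effect and Joride Province is at UTC+08:00.
03:02 local − 8h = 19:02 UTC (rolling into the previous day, 24 March 2022).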